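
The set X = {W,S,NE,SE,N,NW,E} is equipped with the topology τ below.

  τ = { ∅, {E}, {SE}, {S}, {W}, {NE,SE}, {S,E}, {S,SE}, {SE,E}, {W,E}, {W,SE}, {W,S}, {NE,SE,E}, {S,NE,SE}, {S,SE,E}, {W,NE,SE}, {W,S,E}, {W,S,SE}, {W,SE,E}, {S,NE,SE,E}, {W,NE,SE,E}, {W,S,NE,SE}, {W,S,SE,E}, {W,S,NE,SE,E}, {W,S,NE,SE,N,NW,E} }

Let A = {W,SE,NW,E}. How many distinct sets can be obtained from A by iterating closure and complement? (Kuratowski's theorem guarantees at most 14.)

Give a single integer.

8

X∖A={S,NE,N}, int(X∖A)={S}, hence cl(A)={W,NE,SE,N,NW,E}
Orbit (k=closure, c=complement):
  1. A     = {W,SE,NW,E}
  2. kA    = {W,NE,SE,N,NW,E}
  3. cA    = {S,NE,N}
  4. ckA   = {S}
  5. kcA   = {S,NE,N,NW}
  6. kckA  = {S,N,NW}
  7. ckcA  = {W,SE,E}
  8. ckckA = {W,NE,SE,E}
(closed under both — stop)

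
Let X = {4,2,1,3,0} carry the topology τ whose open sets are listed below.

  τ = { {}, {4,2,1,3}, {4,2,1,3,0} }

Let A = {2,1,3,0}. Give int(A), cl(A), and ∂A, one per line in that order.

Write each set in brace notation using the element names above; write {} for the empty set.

int(A) = {}
cl(A)  = {4,2,1,3,0}
∂A     = {4,2,1,3,0}

interior: largest open inside A is {} (from {})
cl via duality: int({4}) = {}, so X∖{} = {4,2,1,3,0}
cl∖int = {4,2,1,3,0}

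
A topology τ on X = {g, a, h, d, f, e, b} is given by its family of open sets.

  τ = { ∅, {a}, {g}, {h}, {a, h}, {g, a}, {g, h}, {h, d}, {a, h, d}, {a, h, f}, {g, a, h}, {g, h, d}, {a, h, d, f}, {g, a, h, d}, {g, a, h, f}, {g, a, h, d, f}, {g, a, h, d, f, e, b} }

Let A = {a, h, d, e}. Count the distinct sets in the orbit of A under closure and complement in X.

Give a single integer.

complement {g, f, b}; its interior {g}; cl(A) = X∖{g} = {a, h, d, f, e, b}
With k = closure, c = complement:
  1. A     = {a, h, d, e}
  2. kA    = {a, h, d, f, e, b}
  3. cA    = {g, f, b}
  4. ckA   = {g}
  5. kcA   = {g, f, e, b}
  6. kckA  = {g, e, b}
  7. ckcA  = {a, h, d}
  8. ckckA = {a, h, d, f}
k, c of each give nothing new

8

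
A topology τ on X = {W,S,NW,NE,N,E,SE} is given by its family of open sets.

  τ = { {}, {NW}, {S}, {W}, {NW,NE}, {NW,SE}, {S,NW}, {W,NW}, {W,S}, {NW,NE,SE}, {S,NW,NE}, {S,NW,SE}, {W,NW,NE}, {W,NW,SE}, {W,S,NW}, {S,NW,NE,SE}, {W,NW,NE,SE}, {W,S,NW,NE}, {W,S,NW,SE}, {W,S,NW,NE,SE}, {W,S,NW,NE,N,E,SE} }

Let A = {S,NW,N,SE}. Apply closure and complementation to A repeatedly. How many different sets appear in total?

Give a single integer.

cl via duality: int({W,NE,E}) = {W}, so X∖{W} = {S,NW,NE,N,E,SE}
Write k for closure, c for complement:
  1. A     = {S,NW,N,SE}
  2. kA    = {S,NW,NE,N,E,SE}
  3. cA    = {W,NE,E}
  4. ckA   = {W}
  5. kcA   = {W,NE,N,E}
  6. kckA  = {W,N,E}
  7. ckcA  = {S,NW,SE}
  8. ckckA = {S,NW,NE,SE}
applying k or c yields no new set

8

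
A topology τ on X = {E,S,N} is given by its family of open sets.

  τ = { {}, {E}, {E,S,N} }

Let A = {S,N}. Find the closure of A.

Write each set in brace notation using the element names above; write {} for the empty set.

X∖A={E}, int(X∖A)={E}, hence cl(A)={S,N}

{S,N}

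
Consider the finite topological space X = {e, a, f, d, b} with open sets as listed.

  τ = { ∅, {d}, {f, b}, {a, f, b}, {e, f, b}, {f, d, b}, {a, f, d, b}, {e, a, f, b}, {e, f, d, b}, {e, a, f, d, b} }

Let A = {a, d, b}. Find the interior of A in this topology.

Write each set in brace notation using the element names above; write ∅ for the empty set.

{d}

opens ⊆ A: ∅, {d}; union → int = {d}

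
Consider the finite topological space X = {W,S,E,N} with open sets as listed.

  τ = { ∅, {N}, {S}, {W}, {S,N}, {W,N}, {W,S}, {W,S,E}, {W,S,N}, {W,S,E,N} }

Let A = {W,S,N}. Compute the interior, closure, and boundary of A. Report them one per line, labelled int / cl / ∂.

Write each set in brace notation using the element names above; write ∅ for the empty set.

int(A) = {W,S,N}
cl(A)  = {W,S,E,N}
∂A     = {E}

open subsets of A: ∅, {S}, {N}, {W}, {S,N}, {W,N}, {W,S}, {W,S,N}; so int(A) = {W,S,N}
closure: X∖int(X∖A) = X∖∅ = {W,S,E,N}
∂A = {W,S,E,N} minus {W,S,N} = {E}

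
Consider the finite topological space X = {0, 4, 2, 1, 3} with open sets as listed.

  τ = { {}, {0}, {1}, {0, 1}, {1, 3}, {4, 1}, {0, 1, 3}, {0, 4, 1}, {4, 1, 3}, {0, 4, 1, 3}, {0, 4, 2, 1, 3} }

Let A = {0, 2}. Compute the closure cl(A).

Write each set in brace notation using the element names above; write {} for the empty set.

complement {4, 1, 3}; its interior {4, 1, 3}; cl(A) = X∖{4, 1, 3} = {0, 2}

{0, 2}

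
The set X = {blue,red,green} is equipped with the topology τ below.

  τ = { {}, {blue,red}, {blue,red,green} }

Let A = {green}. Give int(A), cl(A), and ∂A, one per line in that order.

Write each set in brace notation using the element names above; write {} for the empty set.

open subsets of A: {}; so int(A) = {}
closure: X∖int(X∖A) = X∖{blue,red} = {green}
∂A = {green} minus {} = {green}

int(A) = {}
cl(A)  = {green}
∂A     = {green}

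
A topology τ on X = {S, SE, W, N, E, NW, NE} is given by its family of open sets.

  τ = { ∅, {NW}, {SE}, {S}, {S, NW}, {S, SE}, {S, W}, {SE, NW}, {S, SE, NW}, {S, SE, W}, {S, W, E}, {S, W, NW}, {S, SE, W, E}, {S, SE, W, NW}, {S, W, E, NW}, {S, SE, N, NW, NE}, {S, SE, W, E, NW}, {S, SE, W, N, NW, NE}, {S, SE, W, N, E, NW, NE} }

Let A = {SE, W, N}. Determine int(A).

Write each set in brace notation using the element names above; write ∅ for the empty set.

{SE}

open subsets of A: ∅, {SE}; so int(A) = {SE}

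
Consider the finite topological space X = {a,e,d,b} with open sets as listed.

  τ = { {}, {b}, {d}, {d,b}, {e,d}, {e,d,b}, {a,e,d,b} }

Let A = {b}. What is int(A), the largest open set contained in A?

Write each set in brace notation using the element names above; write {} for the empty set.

U open, U⊆A: {}, {b}. int(A) = ⋃ = {b}

{b}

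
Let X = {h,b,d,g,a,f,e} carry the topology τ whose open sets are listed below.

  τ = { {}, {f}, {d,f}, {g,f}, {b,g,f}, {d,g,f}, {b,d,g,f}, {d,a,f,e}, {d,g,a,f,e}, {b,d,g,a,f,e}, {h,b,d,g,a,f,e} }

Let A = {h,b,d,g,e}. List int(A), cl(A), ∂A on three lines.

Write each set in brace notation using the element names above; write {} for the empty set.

interior: largest open inside A is {} (from {})
cl via duality: int({a,f}) = {f}, so X∖{f} = {h,b,d,g,a,e}
cl∖int = {h,b,d,g,a,e}

int(A) = {}
cl(A)  = {h,b,d,g,a,e}
∂A     = {h,b,d,g,a,e}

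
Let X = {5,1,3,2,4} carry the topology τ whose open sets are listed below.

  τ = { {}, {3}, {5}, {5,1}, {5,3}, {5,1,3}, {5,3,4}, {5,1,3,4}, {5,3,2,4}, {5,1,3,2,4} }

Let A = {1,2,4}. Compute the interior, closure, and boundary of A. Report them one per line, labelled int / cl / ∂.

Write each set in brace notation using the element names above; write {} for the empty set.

open subsets of A: {}; so int(A) = {}
closure: X∖int(X∖A) = X∖{5,3} = {1,2,4}
∂A = {1,2,4} minus {} = {1,2,4}

int(A) = {}
cl(A)  = {1,2,4}
∂A     = {1,2,4}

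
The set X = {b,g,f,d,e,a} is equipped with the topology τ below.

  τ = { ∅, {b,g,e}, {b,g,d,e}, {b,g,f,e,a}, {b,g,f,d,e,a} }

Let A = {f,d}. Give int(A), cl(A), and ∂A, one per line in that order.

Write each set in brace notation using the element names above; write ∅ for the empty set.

U open, U⊆A: ∅. int(A) = ⋃ = ∅
X∖A={b,g,e,a}, int(X∖A)={b,g,e}, hence cl(A)={f,d,a}
∂A: remove int from cl → {f,d,a}

int(A) = ∅
cl(A)  = {f,d,a}
∂A     = {f,d,a}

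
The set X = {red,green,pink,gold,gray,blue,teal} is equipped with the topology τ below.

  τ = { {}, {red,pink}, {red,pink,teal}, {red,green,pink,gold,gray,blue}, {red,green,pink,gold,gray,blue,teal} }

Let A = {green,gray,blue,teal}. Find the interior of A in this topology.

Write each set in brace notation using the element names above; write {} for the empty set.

opens ⊆ A: {}; union → int = {}

{}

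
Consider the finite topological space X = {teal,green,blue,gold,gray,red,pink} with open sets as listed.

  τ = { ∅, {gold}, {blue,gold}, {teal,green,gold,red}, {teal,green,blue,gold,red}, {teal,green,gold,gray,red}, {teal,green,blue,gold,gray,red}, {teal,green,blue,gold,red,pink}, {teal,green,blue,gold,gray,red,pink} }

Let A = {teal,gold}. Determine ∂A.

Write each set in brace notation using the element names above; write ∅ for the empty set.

U open, U⊆A: ∅, {gold}. int(A) = ⋃ = {gold}
X∖A={green,blue,gray,red,pink}, int(X∖A)=∅, hence cl(A)={teal,green,blue,gold,gray,red,pink}
∂A: remove int from cl → {teal,green,blue,gray,red,pink}

{teal,green,blue,gray,red,pink}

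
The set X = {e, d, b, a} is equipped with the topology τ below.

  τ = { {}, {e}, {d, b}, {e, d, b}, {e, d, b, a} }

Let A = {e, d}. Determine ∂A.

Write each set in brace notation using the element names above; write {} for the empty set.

open subsets of A: {}, {e}; so int(A) = {e}
closure: X∖int(X∖A) = X∖{} = {e, d, b, a}
∂A = {e, d, b, a} minus {e} = {d, b, a}

{d, b, a}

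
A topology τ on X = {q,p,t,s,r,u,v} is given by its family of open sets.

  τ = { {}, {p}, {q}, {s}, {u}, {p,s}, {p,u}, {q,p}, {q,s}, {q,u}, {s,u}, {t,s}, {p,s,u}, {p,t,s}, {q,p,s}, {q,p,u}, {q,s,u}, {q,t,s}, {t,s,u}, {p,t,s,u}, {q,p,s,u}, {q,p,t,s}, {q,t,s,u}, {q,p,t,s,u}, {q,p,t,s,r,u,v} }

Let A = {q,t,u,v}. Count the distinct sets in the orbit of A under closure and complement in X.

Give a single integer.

X∖A={p,s,r}, int(X∖A)={p,s}, hence cl(A)={q,t,r,u,v}
Orbit (k=closure, c=complement):
  1. A     = {q,t,u,v}
  2. kA    = {q,t,r,u,v}
  3. cA    = {p,s,r}
  4. ckA   = {p,s}
  5. kcA   = {p,t,s,r,v}
  6. ckcA  = {q,u}
  7. kckcA = {q,r,u,v}
  8. ckckcA = {p,t,s}
(closed under both — stop)

8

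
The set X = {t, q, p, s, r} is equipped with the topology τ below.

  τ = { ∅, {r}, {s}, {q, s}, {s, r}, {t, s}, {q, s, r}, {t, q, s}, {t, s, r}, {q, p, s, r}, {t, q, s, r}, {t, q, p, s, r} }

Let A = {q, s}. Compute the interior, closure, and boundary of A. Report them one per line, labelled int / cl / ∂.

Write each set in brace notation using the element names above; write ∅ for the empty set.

U open, U⊆A: ∅, {s}, {q, s}. int(A) = ⋃ = {q, s}
X∖A={t, p, r}, int(X∖A)={r}, hence cl(A)={t, q, p, s}
∂A: remove int from cl → {t, p}

int(A) = {q, s}
cl(A)  = {t, q, p, s}
∂A     = {t, p}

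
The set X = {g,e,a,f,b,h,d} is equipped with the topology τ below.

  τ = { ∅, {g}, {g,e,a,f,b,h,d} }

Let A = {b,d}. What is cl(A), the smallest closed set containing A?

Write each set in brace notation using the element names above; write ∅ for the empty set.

complement {g,e,a,f,h}; its interior {g}; cl(A) = X∖{g} = {e,a,f,b,h,d}

{e,a,f,b,h,d}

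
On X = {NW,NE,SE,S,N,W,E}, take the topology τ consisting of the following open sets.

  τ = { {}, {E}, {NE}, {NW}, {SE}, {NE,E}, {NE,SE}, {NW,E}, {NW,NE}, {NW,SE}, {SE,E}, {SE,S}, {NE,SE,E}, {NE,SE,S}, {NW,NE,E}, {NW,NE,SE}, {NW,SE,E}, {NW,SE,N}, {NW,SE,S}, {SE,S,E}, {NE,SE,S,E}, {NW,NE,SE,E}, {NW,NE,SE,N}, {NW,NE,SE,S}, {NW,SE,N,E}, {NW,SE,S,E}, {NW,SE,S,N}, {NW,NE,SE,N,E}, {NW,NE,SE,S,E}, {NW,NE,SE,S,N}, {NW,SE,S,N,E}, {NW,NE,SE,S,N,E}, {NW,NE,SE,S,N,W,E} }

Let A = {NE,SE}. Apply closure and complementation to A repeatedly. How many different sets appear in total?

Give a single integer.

X∖A={NW,S,N,W,E}, int(X∖A)={NW,E}, hence cl(A)={NE,SE,S,N,W}
Orbit (k=closure, c=complement):
  1. A     = {NE,SE}
  2. kA    = {NE,SE,S,N,W}
  3. cA    = {NW,S,N,W,E}
  4. ckA   = {NW,E}
  5. kckA  = {NW,N,W,E}
  6. ckckA = {NE,SE,S}
(closed under both — stop)

6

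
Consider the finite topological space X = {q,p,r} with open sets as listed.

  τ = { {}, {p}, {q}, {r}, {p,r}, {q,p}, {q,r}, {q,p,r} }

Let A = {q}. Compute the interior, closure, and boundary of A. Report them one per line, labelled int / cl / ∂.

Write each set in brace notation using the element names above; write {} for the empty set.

int(A) = {q}
cl(A)  = {q}
∂A     = {}

open subsets of A: {}, {q}; so int(A) = {q}
closure: X∖int(X∖A) = X∖{p,r} = {q}
∂A = {q} minus {q} = {}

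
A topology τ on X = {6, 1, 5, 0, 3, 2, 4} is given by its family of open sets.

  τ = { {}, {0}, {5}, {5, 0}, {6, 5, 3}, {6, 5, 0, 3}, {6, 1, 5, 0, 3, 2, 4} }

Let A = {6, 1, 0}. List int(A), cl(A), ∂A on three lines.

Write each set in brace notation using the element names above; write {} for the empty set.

interior: largest open inside A is {0} (from {}, {0})
cl via duality: int({5, 3, 2, 4}) = {5}, so X∖{5} = {6, 1, 0, 3, 2, 4}
cl∖int = {6, 1, 3, 2, 4}

int(A) = {0}
cl(A)  = {6, 1, 0, 3, 2, 4}
∂A     = {6, 1, 3, 2, 4}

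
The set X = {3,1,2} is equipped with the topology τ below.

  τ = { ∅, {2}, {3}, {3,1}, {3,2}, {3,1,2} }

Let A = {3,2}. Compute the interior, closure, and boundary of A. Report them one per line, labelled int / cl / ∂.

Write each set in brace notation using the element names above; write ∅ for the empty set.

open subsets of A: ∅, {2}, {3}, {3,2}; so int(A) = {3,2}
closure: X∖int(X∖A) = X∖∅ = {3,1,2}
∂A = {3,1,2} minus {3,2} = {1}

int(A) = {3,2}
cl(A)  = {3,1,2}
∂A     = {1}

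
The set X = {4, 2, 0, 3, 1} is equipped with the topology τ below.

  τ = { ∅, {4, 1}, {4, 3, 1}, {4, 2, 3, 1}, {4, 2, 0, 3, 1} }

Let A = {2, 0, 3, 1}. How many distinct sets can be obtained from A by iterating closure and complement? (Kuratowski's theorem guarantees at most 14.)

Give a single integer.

4

cl via duality: int({4}) = ∅, so X∖∅ = {4, 2, 0, 3, 1}
Write k for closure, c for complement:
  1. A     = {2, 0, 3, 1}
  2. kA    = {4, 2, 0, 3, 1}
  3. cA    = {4}
  4. ckA   = ∅
applying k or c yields no new set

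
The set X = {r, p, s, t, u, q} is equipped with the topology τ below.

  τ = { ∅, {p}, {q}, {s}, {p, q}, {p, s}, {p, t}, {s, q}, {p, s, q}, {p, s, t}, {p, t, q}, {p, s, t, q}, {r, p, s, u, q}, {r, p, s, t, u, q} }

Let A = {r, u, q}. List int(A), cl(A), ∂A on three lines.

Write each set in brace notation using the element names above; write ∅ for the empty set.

opens ⊆ A: ∅, {q}; union → int = {q}
complement {p, s, t}; its interior {p, s, t}; cl(A) = X∖{p, s, t} = {r, u, q}
boundary = {r, u, q} ∖ {q} = {r, u}

int(A) = {q}
cl(A)  = {r, u, q}
∂A     = {r, u}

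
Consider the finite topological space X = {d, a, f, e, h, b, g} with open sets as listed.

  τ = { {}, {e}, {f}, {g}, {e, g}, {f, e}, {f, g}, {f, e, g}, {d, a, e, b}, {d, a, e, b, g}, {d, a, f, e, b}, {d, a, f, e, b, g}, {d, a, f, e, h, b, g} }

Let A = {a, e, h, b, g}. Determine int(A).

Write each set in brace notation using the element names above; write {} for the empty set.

U open, U⊆A: {}, {e}, {g}, {e, g}. int(A) = ⋃ = {e, g}

{e, g}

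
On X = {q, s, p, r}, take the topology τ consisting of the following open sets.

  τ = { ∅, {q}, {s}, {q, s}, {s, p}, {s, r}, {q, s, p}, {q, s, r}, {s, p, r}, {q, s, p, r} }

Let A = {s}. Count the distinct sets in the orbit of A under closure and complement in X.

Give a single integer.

X∖A={q, p, r}, int(X∖A)={q}, hence cl(A)={s, p, r}
Orbit (k=closure, c=complement):
  1. A     = {s}
  2. kA    = {s, p, r}
  3. cA    = {q, p, r}
  4. ckA   = {q}
(closed under both — stop)

4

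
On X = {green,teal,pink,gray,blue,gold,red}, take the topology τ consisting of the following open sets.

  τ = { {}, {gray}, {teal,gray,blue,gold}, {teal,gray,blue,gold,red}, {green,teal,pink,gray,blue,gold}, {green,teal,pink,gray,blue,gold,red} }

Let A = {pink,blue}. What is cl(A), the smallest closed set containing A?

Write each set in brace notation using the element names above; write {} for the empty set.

{green,teal,pink,blue,gold,red}

X∖A={green,teal,gray,gold,red}, int(X∖A)={gray}, hence cl(A)={green,teal,pink,blue,gold,red}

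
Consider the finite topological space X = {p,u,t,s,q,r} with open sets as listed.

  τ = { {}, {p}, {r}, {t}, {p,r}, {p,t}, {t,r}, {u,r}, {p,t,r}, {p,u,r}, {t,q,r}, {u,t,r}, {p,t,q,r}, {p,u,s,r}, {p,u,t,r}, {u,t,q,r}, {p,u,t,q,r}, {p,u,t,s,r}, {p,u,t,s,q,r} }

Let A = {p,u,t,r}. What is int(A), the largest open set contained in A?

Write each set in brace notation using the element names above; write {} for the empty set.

{p,u,t,r}

interior: largest open inside A is {p,u,t,r} (from {}, {t}, {p}, {r}, {u,r}, {p,t}, {p,r}, {t,r}, {u,t,r}, {p,t,r}, {p,u,r}, {p,u,t,r})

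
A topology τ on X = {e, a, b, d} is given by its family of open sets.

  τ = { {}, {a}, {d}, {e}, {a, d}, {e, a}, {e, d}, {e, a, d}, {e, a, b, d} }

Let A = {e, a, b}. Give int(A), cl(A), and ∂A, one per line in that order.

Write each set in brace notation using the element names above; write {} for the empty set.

opens ⊆ A: {}, {e}, {a}, {e, a}; union → int = {e, a}
complement {d}; its interior {d}; cl(A) = X∖{d} = {e, a, b}
boundary = {e, a, b} ∖ {e, a} = {b}

int(A) = {e, a}
cl(A)  = {e, a, b}
∂A     = {b}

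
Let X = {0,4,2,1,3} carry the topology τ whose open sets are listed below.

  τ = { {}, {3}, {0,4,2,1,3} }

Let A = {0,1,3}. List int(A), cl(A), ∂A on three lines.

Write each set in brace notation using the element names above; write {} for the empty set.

int(A) = {3}
cl(A)  = {0,4,2,1,3}
∂A     = {0,4,2,1}

opens ⊆ A: {}, {3}; union → int = {3}
complement {4,2}; its interior {}; cl(A) = X∖{} = {0,4,2,1,3}
boundary = {0,4,2,1,3} ∖ {3} = {0,4,2,1}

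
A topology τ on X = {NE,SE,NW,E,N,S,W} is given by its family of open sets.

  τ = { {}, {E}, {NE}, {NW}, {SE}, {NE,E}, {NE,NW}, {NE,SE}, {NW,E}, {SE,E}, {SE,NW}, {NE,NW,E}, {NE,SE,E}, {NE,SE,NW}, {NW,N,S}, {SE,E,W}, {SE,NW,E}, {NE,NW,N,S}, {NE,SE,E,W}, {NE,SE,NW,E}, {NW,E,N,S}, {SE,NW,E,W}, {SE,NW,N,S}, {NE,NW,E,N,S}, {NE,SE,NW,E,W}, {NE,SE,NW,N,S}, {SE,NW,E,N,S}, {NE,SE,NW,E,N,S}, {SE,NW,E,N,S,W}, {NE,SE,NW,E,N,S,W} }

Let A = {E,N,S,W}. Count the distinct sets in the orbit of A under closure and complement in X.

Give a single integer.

6

X∖A={NE,SE,NW}, int(X∖A)={NE,SE,NW}, hence cl(A)={E,N,S,W}
Orbit (k=closure, c=complement):
  1. A     = {E,N,S,W}
  2. cA    = {NE,SE,NW}
  3. kcA   = {NE,SE,NW,N,S,W}
  4. ckcA  = {E}
  5. kckcA = {E,W}
  6. ckckcA = {NE,SE,NW,N,S}
(closed under both — stop)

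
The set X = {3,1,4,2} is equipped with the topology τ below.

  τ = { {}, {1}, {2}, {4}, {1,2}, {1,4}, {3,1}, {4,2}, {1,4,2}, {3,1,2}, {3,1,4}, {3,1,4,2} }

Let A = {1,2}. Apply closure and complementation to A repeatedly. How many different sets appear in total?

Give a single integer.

closure: X∖int(X∖A) = X∖{4} = {3,1,2}
Let k=closure and c=complement:
  1. A     = {1,2}
  2. kA    = {3,1,2}
  3. cA    = {3,4}
  4. ckA   = {4}
— saturated at 4

4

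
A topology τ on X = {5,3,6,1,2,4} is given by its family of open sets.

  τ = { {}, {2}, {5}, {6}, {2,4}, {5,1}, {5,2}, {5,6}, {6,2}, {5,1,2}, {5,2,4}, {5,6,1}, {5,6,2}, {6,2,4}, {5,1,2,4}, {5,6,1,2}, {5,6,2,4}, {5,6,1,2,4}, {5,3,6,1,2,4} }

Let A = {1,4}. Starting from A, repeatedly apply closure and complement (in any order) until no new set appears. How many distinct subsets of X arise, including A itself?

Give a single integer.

6

X∖A={5,3,6,2}, int(X∖A)={5,6,2}, hence cl(A)={3,1,4}
Orbit (k=closure, c=complement):
  1. A     = {1,4}
  2. kA    = {3,1,4}
  3. cA    = {5,3,6,2}
  4. ckA   = {5,6,2}
  5. kcA   = {5,3,6,1,2,4}
  6. ckcA  = {}
(closed under both — stop)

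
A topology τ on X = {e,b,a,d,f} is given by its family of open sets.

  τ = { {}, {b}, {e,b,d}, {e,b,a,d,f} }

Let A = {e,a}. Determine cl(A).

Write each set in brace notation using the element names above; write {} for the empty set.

{e,a,d,f}

closure: X∖int(X∖A) = X∖{b} = {e,a,d,f}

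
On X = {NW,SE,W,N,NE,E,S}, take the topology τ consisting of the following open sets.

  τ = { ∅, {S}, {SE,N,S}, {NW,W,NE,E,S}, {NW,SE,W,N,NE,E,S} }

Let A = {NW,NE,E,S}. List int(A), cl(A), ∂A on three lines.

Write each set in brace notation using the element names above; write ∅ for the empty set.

int(A) = {S}
cl(A)  = {NW,SE,W,N,NE,E,S}
∂A     = {NW,SE,W,N,NE,E}

interior: largest open inside A is {S} (from ∅, {S})
cl via duality: int({SE,W,N}) = ∅, so X∖∅ = {NW,SE,W,N,NE,E,S}
cl∖int = {NW,SE,W,N,NE,E}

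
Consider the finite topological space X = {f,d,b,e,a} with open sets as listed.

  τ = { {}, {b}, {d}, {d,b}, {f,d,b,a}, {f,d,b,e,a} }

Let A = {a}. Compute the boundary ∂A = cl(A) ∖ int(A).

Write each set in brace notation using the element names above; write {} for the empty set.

interior: largest open inside A is {} (from {})
cl via duality: int({f,d,b,e}) = {d,b}, so X∖{d,b} = {f,e,a}
cl∖int = {f,e,a}

{f,e,a}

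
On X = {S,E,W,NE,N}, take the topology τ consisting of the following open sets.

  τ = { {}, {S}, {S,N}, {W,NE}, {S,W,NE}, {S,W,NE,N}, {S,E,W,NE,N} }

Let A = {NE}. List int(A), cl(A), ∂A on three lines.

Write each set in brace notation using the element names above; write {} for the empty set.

int(A) = {}
cl(A)  = {E,W,NE}
∂A     = {E,W,NE}

open subsets of A: {}; so int(A) = {}
closure: X∖int(X∖A) = X∖{S,N} = {E,W,NE}
∂A = {E,W,NE} minus {} = {E,W,NE}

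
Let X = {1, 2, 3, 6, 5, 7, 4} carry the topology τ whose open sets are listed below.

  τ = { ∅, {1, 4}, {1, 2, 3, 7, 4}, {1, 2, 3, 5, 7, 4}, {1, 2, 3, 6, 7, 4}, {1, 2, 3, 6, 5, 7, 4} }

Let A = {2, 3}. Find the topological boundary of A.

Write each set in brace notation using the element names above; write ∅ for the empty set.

{2, 3, 6, 5, 7}

open subsets of A: ∅; so int(A) = ∅
closure: X∖int(X∖A) = X∖{1, 4} = {2, 3, 6, 5, 7}
∂A = {2, 3, 6, 5, 7} minus ∅ = {2, 3, 6, 5, 7}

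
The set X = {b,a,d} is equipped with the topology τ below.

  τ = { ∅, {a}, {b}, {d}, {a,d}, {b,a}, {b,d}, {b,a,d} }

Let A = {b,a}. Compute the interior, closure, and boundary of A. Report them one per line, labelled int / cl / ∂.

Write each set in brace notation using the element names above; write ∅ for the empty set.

opens ⊆ A: ∅, {b}, {a}, {b,a}; union → int = {b,a}
complement {d}; its interior {d}; cl(A) = X∖{d} = {b,a}
boundary = {b,a} ∖ {b,a} = ∅

int(A) = {b,a}
cl(A)  = {b,a}
∂A     = ∅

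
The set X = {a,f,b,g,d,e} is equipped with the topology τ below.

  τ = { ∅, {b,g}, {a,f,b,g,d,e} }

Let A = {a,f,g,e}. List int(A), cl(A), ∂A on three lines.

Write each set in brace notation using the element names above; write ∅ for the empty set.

int(A) = ∅
cl(A)  = {a,f,b,g,d,e}
∂A     = {a,f,b,g,d,e}

open subsets of A: ∅; so int(A) = ∅
closure: X∖int(X∖A) = X∖∅ = {a,f,b,g,d,e}
∂A = {a,f,b,g,d,e} minus ∅ = {a,f,b,g,d,e}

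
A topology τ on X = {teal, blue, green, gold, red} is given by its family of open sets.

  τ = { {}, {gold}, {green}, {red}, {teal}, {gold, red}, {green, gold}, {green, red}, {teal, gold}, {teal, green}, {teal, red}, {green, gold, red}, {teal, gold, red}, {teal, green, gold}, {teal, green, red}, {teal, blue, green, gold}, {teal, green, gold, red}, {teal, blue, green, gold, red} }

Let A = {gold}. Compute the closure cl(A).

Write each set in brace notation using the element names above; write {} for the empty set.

closure: X∖int(X∖A) = X∖{teal, green, red} = {blue, gold}

{blue, gold}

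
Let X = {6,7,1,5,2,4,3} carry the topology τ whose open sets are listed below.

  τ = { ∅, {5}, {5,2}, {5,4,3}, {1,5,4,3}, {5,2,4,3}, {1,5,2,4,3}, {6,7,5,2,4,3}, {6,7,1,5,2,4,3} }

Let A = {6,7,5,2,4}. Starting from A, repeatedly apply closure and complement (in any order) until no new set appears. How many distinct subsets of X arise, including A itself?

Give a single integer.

6

cl via duality: int({1,3}) = ∅, so X∖∅ = {6,7,1,5,2,4,3}
Write k for closure, c for complement:
  1. A     = {6,7,5,2,4}
  2. kA    = {6,7,1,5,2,4,3}
  3. cA    = {1,3}
  4. ckA   = ∅
  5. kcA   = {6,7,1,4,3}
  6. ckcA  = {5,2}
applying k or c yields no new set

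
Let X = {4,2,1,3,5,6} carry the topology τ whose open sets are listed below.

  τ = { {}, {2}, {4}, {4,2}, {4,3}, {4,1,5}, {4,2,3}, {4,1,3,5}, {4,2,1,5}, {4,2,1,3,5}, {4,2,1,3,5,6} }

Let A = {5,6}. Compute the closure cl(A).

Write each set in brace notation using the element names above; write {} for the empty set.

cl via duality: int({4,2,1,3}) = {4,2,3}, so X∖{4,2,3} = {1,5,6}

{1,5,6}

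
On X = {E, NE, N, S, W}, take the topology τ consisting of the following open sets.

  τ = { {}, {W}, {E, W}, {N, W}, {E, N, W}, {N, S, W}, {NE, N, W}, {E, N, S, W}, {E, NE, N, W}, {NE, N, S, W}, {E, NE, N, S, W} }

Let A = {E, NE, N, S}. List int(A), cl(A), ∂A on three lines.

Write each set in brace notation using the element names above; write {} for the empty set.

opens ⊆ A: {}; union → int = {}
complement {W}; its interior {W}; cl(A) = X∖{W} = {E, NE, N, S}
boundary = {E, NE, N, S} ∖ {} = {E, NE, N, S}

int(A) = {}
cl(A)  = {E, NE, N, S}
∂A     = {E, NE, N, S}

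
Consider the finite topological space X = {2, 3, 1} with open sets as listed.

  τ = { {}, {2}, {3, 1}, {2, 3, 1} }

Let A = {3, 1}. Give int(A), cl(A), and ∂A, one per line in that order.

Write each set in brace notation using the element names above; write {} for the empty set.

int(A) = {3, 1}
cl(A)  = {3, 1}
∂A     = {}

interior: largest open inside A is {3, 1} (from {}, {3, 1})
cl via duality: int({2}) = {2}, so X∖{2} = {3, 1}
cl∖int = {}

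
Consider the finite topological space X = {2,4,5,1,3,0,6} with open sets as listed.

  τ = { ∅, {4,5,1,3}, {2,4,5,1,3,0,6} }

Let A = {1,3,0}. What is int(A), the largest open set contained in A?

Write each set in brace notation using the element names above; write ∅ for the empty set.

open subsets of A: ∅; so int(A) = ∅

∅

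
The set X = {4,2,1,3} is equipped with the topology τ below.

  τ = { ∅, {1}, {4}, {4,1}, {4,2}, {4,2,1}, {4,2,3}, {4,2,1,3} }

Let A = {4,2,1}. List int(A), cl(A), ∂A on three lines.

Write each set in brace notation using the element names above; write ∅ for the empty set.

int(A) = {4,2,1}
cl(A)  = {4,2,1,3}
∂A     = {3}

opens ⊆ A: ∅, {4}, {1}, {4,2}, {4,1}, {4,2,1}; union → int = {4,2,1}
complement {3}; its interior ∅; cl(A) = X∖∅ = {4,2,1,3}
boundary = {4,2,1,3} ∖ {4,2,1} = {3}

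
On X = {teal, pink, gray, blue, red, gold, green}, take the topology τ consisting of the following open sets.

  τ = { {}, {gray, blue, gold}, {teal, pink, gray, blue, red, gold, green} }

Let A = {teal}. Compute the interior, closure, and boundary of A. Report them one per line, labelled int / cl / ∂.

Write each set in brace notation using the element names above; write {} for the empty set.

int(A) = {}
cl(A)  = {teal, pink, red, green}
∂A     = {teal, pink, red, green}

open subsets of A: {}; so int(A) = {}
closure: X∖int(X∖A) = X∖{gray, blue, gold} = {teal, pink, red, green}
∂A = {teal, pink, red, green} minus {} = {teal, pink, red, green}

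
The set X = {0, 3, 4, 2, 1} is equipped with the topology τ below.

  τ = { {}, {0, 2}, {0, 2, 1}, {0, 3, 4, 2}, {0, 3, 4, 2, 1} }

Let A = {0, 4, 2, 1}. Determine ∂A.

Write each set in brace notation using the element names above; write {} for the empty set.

interior: largest open inside A is {0, 2, 1} (from {}, {0, 2}, {0, 2, 1})
cl via duality: int({3}) = {}, so X∖{} = {0, 3, 4, 2, 1}
cl∖int = {3, 4}

{3, 4}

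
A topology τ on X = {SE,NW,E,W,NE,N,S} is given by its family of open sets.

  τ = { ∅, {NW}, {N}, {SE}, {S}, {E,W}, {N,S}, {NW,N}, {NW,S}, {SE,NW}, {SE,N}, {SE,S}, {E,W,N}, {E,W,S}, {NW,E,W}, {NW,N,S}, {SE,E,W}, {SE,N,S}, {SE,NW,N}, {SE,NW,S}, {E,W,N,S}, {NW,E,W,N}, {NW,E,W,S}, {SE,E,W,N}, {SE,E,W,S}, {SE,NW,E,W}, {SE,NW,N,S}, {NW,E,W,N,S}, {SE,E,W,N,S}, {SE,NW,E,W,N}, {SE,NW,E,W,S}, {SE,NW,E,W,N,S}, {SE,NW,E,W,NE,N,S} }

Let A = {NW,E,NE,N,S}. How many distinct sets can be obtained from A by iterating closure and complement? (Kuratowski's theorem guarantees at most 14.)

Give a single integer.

closure: X∖int(X∖A) = X∖{SE} = {NW,E,W,NE,N,S}
Let k=closure and c=complement:
  1. A     = {NW,E,NE,N,S}
  2. kA    = {NW,E,W,NE,N,S}
  3. cA    = {SE,W}
  4. ckA   = {SE}
  5. kcA   = {SE,E,W,NE}
  6. kckA  = {SE,NE}
  7. ckcA  = {NW,N,S}
  8. ckckA = {NW,E,W,N,S}
  9. kckcA = {NW,NE,N,S}
  10. ckckcA = {SE,E,W}
— saturated at 10

10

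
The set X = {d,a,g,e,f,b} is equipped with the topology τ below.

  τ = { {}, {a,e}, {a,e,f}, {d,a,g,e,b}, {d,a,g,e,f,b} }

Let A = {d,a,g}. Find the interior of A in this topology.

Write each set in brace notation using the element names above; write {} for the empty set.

U open, U⊆A: {}. int(A) = ⋃ = {}

{}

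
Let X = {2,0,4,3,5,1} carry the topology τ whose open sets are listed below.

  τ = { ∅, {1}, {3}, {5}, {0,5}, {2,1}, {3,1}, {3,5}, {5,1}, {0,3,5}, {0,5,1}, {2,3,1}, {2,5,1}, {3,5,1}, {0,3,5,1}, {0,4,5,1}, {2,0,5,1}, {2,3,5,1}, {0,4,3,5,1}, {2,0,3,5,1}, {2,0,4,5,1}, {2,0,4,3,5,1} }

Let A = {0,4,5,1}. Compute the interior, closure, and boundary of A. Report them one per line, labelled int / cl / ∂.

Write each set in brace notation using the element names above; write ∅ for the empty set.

opens ⊆ A: ∅, {1}, {5}, {5,1}, {0,5}, {0,5,1}, {0,4,5,1}; union → int = {0,4,5,1}
complement {2,3}; its interior {3}; cl(A) = X∖{3} = {2,0,4,5,1}
boundary = {2,0,4,5,1} ∖ {0,4,5,1} = {2}

int(A) = {0,4,5,1}
cl(A)  = {2,0,4,5,1}
∂A     = {2}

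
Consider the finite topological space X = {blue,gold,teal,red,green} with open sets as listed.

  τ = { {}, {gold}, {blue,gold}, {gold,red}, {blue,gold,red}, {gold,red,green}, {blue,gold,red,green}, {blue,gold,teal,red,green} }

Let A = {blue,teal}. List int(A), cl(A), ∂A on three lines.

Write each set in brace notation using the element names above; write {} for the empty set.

int(A) = {}
cl(A)  = {blue,teal}
∂A     = {blue,teal}

open subsets of A: {}; so int(A) = {}
closure: X∖int(X∖A) = X∖{gold,red,green} = {blue,teal}
∂A = {blue,teal} minus {} = {blue,teal}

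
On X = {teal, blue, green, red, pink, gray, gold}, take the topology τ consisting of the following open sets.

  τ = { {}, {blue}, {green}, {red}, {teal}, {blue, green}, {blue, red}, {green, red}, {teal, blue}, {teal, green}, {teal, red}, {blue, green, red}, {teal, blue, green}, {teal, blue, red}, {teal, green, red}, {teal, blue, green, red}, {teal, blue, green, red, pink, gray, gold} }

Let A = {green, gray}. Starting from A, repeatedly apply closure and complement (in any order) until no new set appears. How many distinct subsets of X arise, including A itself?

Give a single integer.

complement {teal, blue, red, pink, gold}; its interior {teal, blue, red}; cl(A) = X∖{teal, blue, red} = {green, pink, gray, gold}
With k = closure, c = complement:
  1. A     = {green, gray}
  2. kA    = {green, pink, gray, gold}
  3. cA    = {teal, blue, red, pink, gold}
  4. ckA   = {teal, blue, red}
  5. kcA   = {teal, blue, red, pink, gray, gold}
  6. ckcA  = {green}
k, c of each give nothing new

6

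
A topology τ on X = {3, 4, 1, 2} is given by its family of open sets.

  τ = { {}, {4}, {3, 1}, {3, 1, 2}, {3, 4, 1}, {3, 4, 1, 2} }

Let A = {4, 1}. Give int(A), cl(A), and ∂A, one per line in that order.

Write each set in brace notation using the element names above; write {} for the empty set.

int(A) = {4}
cl(A)  = {3, 4, 1, 2}
∂A     = {3, 1, 2}

interior: largest open inside A is {4} (from {}, {4})
cl via duality: int({3, 2}) = {}, so X∖{} = {3, 4, 1, 2}
cl∖int = {3, 1, 2}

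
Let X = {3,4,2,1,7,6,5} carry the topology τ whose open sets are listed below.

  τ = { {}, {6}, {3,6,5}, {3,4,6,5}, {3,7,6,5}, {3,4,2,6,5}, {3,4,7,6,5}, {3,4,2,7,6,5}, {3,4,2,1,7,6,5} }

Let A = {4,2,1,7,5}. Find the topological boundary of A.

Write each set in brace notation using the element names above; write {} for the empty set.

interior: largest open inside A is {} (from {})
cl via duality: int({3,6}) = {6}, so X∖{6} = {3,4,2,1,7,5}
cl∖int = {3,4,2,1,7,5}

{3,4,2,1,7,5}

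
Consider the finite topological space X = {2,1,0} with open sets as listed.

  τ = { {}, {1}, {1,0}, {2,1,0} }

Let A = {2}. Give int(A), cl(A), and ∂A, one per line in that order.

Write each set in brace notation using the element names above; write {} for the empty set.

int(A) = {}
cl(A)  = {2}
∂A     = {2}

open subsets of A: {}; so int(A) = {}
closure: X∖int(X∖A) = X∖{1,0} = {2}
∂A = {2} minus {} = {2}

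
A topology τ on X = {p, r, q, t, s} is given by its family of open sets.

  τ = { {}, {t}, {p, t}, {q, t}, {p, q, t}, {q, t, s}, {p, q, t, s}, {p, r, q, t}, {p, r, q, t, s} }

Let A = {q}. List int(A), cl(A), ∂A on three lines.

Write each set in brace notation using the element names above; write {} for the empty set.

int(A) = {}
cl(A)  = {r, q, s}
∂A     = {r, q, s}

interior: largest open inside A is {} (from {})
cl via duality: int({p, r, t, s}) = {p, t}, so X∖{p, t} = {r, q, s}
cl∖int = {r, q, s}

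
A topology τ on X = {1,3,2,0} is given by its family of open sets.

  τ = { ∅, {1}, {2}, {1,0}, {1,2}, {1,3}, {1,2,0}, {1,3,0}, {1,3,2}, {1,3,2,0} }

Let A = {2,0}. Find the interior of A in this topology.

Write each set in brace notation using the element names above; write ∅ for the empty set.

{2}

opens ⊆ A: ∅, {2}; union → int = {2}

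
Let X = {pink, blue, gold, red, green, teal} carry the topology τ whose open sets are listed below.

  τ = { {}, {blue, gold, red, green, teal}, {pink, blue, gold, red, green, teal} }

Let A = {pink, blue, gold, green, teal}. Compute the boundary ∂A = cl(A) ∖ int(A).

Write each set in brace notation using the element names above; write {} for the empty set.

{pink, blue, gold, red, green, teal}

U open, U⊆A: {}. int(A) = ⋃ = {}
X∖A={red}, int(X∖A)={}, hence cl(A)={pink, blue, gold, red, green, teal}
∂A: remove int from cl → {pink, blue, gold, red, green, teal}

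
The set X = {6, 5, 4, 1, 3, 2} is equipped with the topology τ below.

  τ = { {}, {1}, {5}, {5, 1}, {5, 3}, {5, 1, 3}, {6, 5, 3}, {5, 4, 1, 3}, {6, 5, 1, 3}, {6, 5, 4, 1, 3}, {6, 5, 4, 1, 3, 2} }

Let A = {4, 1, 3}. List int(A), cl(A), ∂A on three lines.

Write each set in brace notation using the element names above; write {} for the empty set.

int(A) = {1}
cl(A)  = {6, 4, 1, 3, 2}
∂A     = {6, 4, 3, 2}

interior: largest open inside A is {1} (from {}, {1})
cl via duality: int({6, 5, 2}) = {5}, so X∖{5} = {6, 4, 1, 3, 2}
cl∖int = {6, 4, 3, 2}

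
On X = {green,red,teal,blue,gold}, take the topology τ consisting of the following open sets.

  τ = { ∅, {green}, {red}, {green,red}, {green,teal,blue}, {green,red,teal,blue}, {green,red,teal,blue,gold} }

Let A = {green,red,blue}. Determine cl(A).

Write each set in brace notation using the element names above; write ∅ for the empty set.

closure: X∖int(X∖A) = X∖∅ = {green,red,teal,blue,gold}

{green,red,teal,blue,gold}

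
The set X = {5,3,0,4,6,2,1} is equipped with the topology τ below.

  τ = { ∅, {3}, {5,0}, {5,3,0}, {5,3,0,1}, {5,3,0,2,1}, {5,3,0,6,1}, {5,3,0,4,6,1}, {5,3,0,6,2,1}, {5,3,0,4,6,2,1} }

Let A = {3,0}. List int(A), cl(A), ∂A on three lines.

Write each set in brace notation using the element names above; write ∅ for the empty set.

int(A) = {3}
cl(A)  = {5,3,0,4,6,2,1}
∂A     = {5,0,4,6,2,1}

interior: largest open inside A is {3} (from ∅, {3})
cl via duality: int({5,4,6,2,1}) = ∅, so X∖∅ = {5,3,0,4,6,2,1}
cl∖int = {5,0,4,6,2,1}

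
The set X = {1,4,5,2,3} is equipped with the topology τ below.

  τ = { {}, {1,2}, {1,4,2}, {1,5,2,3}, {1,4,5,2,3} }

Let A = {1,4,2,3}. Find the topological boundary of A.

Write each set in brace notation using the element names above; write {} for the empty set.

interior: largest open inside A is {1,4,2} (from {}, {1,2}, {1,4,2})
cl via duality: int({5}) = {}, so X∖{} = {1,4,5,2,3}
cl∖int = {5,3}

{5,3}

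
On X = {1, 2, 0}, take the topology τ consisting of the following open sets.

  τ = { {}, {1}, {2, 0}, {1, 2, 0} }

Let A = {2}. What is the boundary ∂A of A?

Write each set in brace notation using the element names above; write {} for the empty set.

{2, 0}

interior: largest open inside A is {} (from {})
cl via duality: int({1, 0}) = {1}, so X∖{1} = {2, 0}
cl∖int = {2, 0}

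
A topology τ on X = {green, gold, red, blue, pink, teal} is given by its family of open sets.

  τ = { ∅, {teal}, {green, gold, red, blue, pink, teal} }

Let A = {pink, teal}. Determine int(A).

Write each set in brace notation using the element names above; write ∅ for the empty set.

open subsets of A: ∅, {teal}; so int(A) = {teal}

{teal}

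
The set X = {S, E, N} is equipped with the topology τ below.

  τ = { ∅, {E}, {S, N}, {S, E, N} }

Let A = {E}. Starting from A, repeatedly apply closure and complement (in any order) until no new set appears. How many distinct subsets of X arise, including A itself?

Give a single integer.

2

X∖A={S, N}, int(X∖A)={S, N}, hence cl(A)={E}
Orbit (k=closure, c=complement):
  1. A     = {E}
  2. cA    = {S, N}
(closed under both — stop)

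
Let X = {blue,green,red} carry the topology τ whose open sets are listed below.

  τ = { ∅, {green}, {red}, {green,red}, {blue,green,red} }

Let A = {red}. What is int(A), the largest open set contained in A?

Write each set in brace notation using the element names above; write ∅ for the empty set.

U open, U⊆A: ∅, {red}. int(A) = ⋃ = {red}

{red}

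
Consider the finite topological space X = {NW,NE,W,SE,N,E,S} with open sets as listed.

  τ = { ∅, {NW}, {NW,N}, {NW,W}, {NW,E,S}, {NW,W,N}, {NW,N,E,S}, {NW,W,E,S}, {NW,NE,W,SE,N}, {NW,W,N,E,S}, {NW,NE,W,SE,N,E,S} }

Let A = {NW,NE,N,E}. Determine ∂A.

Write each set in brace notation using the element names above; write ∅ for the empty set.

{NE,W,SE,E,S}

interior: largest open inside A is {NW,N} (from ∅, {NW}, {NW,N})
cl via duality: int({W,SE,S}) = ∅, so X∖∅ = {NW,NE,W,SE,N,E,S}
cl∖int = {NE,W,SE,E,S}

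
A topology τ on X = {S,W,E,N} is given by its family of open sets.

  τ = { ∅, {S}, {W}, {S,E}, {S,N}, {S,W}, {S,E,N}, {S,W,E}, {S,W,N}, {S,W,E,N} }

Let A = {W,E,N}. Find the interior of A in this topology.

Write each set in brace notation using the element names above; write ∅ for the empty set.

{W}

open subsets of A: ∅, {W}; so int(A) = {W}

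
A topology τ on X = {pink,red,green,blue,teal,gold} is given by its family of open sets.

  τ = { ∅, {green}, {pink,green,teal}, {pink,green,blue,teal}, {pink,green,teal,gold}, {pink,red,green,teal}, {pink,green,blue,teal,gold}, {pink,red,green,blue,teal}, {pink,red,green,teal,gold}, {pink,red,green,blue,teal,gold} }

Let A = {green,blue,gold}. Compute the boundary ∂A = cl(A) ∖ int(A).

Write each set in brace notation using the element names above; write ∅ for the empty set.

opens ⊆ A: ∅, {green}; union → int = {green}
complement {pink,red,teal}; its interior ∅; cl(A) = X∖∅ = {pink,red,green,blue,teal,gold}
boundary = {pink,red,green,blue,teal,gold} ∖ {green} = {pink,red,blue,teal,gold}

{pink,red,blue,teal,gold}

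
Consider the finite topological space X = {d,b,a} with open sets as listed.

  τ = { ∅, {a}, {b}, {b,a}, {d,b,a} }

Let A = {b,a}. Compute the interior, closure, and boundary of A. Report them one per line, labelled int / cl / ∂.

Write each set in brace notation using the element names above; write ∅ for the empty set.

int(A) = {b,a}
cl(A)  = {d,b,a}
∂A     = {d}

U open, U⊆A: ∅, {b}, {a}, {b,a}. int(A) = ⋃ = {b,a}
X∖A={d}, int(X∖A)=∅, hence cl(A)={d,b,a}
∂A: remove int from cl → {d}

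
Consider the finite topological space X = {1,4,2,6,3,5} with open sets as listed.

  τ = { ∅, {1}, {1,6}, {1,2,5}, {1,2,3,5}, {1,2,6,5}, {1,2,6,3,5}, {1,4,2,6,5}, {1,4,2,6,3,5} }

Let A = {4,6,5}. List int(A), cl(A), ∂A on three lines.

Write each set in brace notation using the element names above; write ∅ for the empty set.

U open, U⊆A: ∅. int(A) = ⋃ = ∅
X∖A={1,2,3}, int(X∖A)={1}, hence cl(A)={4,2,6,3,5}
∂A: remove int from cl → {4,2,6,3,5}

int(A) = ∅
cl(A)  = {4,2,6,3,5}
∂A     = {4,2,6,3,5}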